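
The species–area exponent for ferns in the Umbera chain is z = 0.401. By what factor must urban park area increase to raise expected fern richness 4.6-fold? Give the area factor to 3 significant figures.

(A₂/A₁)^0.401 = 4.6, so A₂/A₁ = 4.6^(1/0.401) = 4.6^2.494
ln(A₂/A₁) = ln 4.6 / 0.401 = 1.5261 / 0.401 = 3.8056
A₂/A₁ = e^3.8056 ≈ 44.95

45.0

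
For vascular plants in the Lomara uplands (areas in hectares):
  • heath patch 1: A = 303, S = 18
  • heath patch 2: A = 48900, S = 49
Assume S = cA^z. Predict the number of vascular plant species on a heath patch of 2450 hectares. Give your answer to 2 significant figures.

27

z = ln(49/18) / ln(48900/303) = 1.0014 / 5.0838 = 0.1970
c = 18 / 303^0.1970 = 18 / 3.082 = 5.841
S₃ = 5.841 × 2450^0.1970 = 5.841 × 4.652 ≈ 27.17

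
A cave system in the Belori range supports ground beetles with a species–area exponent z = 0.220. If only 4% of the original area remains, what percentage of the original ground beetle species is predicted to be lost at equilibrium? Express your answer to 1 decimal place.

50.7%

S_new/S_old = (A_new/A_old)^z = 0.04^0.22
= exp(0.22 × ln 0.04) = exp(0.22 × -3.2189) = exp(-0.7082) ≈ 0.4926
Fraction lost = 1 − 0.4926 = 0.5074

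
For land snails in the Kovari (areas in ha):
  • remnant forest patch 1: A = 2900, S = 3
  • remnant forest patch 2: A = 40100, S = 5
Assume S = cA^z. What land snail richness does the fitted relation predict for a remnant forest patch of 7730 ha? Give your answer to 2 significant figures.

3.6

z = ln(5/3) / ln(40100/2900) = 0.5108 / 2.6267 = 0.1945
c = 3 / 2900^0.1945 = 3 / 4.714 = 0.6365
S₃ = 0.6365 × 7730^0.1945 = 0.6365 × 5.704 ≈ 3.63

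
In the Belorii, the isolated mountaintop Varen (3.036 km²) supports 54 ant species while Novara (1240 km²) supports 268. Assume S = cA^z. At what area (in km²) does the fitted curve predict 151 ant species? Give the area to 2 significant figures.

140 km²

z = ln(268/54) / ln(1240/3.036) = 1.6020 / 6.0123 = 0.2665
c = 54 / 3.036^0.2665 = 54 / 1.344 = 40.17
A = (151/40.17)^(1/0.2665) ⇒ ln A = ln(3.759)/0.2665 = 4.9697
A = e^4.9697 ≈ 144 km²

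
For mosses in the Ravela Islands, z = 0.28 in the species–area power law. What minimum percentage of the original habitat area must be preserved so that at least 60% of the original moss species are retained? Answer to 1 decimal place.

Need (A_new/A_old)^0.28 = 0.6, so A_new/A_old = 0.6^(1/0.28) = 0.6^3.571
ln(A_new/A_old) = ln 0.6 / 0.28 = -0.5108 / 0.28 = -1.8244
A_new/A_old = e^-1.8244 ≈ 0.1613

16.1%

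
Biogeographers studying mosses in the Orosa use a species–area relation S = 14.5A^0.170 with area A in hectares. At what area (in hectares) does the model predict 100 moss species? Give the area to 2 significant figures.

100 = 14.5 × A^0.17  ⇒  A^0.17 = 100/14.5 = 6.897
ln A = ln(6.897) / 0.17 = 1.9310 / 0.17 = 11.3590
A = e^11.3590 ≈ 85729 hectares

86000 hectares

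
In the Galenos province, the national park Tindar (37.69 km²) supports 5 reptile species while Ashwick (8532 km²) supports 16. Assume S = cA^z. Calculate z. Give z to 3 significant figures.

0.215

Taking logs: ln S = ln c + z ln A, so z = (ln S₂ − ln S₁)/(ln A₂ − ln A₁).
z = ln(16/5) / ln(8532/37.69) = ln(3.2) / ln(226.4) = 1.1632 / 5.4222 = 0.2145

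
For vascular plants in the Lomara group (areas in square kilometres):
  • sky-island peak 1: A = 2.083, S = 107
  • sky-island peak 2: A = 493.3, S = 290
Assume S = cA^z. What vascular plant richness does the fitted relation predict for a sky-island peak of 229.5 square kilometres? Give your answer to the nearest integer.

z = ln(290/107) / ln(493.3/2.083) = 0.9971 / 5.4673 = 0.1824
c = 107 / 2.083^0.1824 = 107 / 1.143 = 93.6
S₃ = 93.6 × 229.5^0.1824 = 93.6 × 2.695 ≈ 252.2

252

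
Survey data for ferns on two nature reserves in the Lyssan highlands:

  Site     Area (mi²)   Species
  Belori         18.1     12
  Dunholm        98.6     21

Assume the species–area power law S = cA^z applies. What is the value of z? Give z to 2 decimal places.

0.33

Taking logs: ln S = ln c + z ln A, so z = (ln S₂ − ln S₁)/(ln A₂ − ln A₁).
z = ln(21/12) / ln(98.6/18.1) = ln(1.75) / ln(5.448) = 0.5596 / 1.6952 = 0.3301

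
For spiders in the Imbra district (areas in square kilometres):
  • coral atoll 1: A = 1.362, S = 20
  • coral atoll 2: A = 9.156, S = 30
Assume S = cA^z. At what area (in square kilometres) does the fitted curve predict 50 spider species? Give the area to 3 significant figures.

101 square kilometres

z = ln(30/20) / ln(9.156/1.362) = 0.4055 / 1.9055 = 0.2128
c = 20 / 1.362^0.2128 = 20 / 1.068 = 18.73
A = (50/18.73)^(1/0.2128) ⇒ ln A = ln(2.67)/0.2128 = 4.6150
A = e^4.6150 ≈ 101 square kilometres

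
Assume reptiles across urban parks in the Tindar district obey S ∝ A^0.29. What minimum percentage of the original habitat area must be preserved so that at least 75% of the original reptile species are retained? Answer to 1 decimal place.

Need (A_new/A_old)^0.29 = 0.75, so A_new/A_old = 0.75^(1/0.29) = 0.75^3.448
ln(A_new/A_old) = ln 0.75 / 0.29 = -0.2877 / 0.29 = -0.9920
A_new/A_old = e^-0.9920 ≈ 0.3708

37.1%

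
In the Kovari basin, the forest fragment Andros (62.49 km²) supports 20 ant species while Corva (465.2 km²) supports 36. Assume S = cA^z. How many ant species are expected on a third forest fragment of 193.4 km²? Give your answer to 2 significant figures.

z = ln(36/20) / ln(465.2/62.49) = 0.5878 / 2.0075 = 0.2928
c = 20 / 62.49^0.2928 = 20 / 3.356 = 5.96
S₃ = 5.96 × 193.4^0.2928 = 5.96 × 4.672 ≈ 27.84

28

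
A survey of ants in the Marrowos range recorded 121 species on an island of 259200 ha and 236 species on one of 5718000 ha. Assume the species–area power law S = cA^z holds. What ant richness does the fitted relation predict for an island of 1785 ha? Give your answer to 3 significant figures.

z = ln(236/121) / ln(5718000/259200) = 0.6680 / 3.0938 = 0.2159
c = 121 / 259200^0.2159 = 121 / 14.76 = 8.2
S₃ = 8.2 × 1785^0.2159 = 8.2 × 5.037 ≈ 41.3

41.3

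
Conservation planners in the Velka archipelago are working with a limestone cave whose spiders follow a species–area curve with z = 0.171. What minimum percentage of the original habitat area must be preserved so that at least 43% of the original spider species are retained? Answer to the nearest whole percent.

1%

Need (A_new/A_old)^0.171 = 0.43, so A_new/A_old = 0.43^(1/0.171) = 0.43^5.848
ln(A_new/A_old) = ln 0.43 / 0.171 = -0.8440 / 0.171 = -4.9355
A_new/A_old = e^-4.9355 ≈ 0.007187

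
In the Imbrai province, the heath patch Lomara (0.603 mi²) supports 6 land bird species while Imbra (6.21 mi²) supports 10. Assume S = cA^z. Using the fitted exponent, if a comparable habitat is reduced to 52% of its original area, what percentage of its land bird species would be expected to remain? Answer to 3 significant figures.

z = ln(10/6) / ln(6.21/0.603) = 0.5108 / 2.3320 = 0.2191
S_new/S_old = (A_new/A_old)^z = 0.52^0.2191 = exp(0.2191 × -0.6539) = 0.8665

86.7%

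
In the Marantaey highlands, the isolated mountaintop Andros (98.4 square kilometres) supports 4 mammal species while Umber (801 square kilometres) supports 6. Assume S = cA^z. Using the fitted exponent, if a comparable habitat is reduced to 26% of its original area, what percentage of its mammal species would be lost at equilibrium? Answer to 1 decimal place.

22.9%

z = ln(6/4) / ln(801/98.4) = 0.4055 / 2.0968 = 0.1934
S_new/S_old = (A_new/A_old)^z = 0.26^0.1934 = exp(0.1934 × -1.3471) = 0.7707
Fraction lost = 1 − 0.7707 = 0.2293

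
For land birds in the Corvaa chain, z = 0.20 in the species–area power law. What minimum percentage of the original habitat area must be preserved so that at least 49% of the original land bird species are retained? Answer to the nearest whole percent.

Need (A_new/A_old)^0.2 = 0.49, so A_new/A_old = 0.49^(1/0.2) = 0.49^5
ln(A_new/A_old) = ln 0.49 / 0.2 = -0.7133 / 0.2 = -3.5667
A_new/A_old = e^-3.5667 ≈ 0.02825

3%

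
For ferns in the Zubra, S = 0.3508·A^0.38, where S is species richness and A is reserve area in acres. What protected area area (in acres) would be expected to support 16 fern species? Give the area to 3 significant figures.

23200 acres

16 = 0.3508 × A^0.38  ⇒  A^0.38 = 16/0.3508 = 45.61
ln A = ln(45.61) / 0.38 = 3.8201 / 0.38 = 10.0530
A = e^10.0530 ≈ 23225 acres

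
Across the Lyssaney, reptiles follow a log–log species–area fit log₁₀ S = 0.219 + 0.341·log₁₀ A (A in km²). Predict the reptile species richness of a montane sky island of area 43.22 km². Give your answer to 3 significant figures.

S = 1.656 × 43.22^0.341
ln S = ln 1.656 + 0.341 × ln 43.22 = 0.5043 + 0.341 × 3.7663 = 1.7886
S = e^1.7886 ≈ 5.981

5.98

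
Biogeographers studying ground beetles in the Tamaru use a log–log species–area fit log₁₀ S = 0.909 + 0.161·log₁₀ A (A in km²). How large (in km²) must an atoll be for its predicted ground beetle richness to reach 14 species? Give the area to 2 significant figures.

30 km²

14 = 8.11 × A^0.161  ⇒  A^0.161 = 14/8.11 = 1.726
ln A = ln(1.726) / 0.161 = 0.5460 / 0.161 = 3.3914
A = e^3.3914 ≈ 29.71 km²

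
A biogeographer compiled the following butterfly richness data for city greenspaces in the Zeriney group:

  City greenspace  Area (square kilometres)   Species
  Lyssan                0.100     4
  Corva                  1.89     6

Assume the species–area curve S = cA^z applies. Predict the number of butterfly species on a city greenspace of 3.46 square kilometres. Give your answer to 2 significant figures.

z = ln(6/4) / ln(1.89/0.1) = 0.4055 / 2.9392 = 0.1380
c = 4 / 0.1^0.1380 = 4 / 0.7279 = 5.496
S₃ = 5.496 × 3.46^0.1380 = 5.496 × 1.187 ≈ 6.522

6.5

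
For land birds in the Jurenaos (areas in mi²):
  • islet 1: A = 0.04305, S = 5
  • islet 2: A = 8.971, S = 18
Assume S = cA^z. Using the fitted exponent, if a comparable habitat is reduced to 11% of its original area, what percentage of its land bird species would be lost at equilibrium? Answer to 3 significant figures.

z = ln(18/5) / ln(8.971/0.04305) = 1.2809 / 5.3394 = 0.2399
S_new/S_old = (A_new/A_old)^z = 0.11^0.2399 = exp(0.2399 × -2.2073) = 0.5889
Fraction lost = 1 − 0.5889 = 0.4111

41.1%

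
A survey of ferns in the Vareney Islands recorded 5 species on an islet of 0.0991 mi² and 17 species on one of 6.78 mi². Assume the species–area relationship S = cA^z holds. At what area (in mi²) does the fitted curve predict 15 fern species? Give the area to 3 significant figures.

4.40 mi²

z = ln(17/5) / ln(6.78/0.0991) = 1.2238 / 4.2256 = 0.2896
c = 5 / 0.0991^0.2896 = 5 / 0.512 = 9.766
A = (15/9.766)^(1/0.2896) ⇒ ln A = ln(1.536)/0.2896 = 1.4818
A = e^1.4818 ≈ 4.401 mi²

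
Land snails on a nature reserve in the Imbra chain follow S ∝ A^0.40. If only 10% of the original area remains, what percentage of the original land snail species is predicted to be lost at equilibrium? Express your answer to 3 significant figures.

60.2%

S_new/S_old = (A_new/A_old)^z = 0.1^0.4
= exp(0.4 × ln 0.1) = exp(0.4 × -2.3026) = exp(-0.9210) ≈ 0.3981
Fraction lost = 1 − 0.3981 = 0.6019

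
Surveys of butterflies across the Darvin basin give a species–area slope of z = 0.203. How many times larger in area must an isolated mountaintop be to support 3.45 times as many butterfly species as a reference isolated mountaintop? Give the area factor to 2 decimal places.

(A₂/A₁)^0.203 = 3.45, so A₂/A₁ = 3.45^(1/0.203) = 3.45^4.926
ln(A₂/A₁) = ln 3.45 / 0.203 = 1.2384 / 0.203 = 6.1004
A₂/A₁ = e^6.1004 ≈ 446

446.02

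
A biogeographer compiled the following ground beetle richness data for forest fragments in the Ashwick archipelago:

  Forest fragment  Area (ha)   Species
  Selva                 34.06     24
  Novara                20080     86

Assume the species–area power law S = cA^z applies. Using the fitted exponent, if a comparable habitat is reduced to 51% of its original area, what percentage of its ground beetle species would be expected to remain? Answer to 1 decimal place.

z = ln(86/24) / ln(20080/34.06) = 1.2763 / 6.3794 = 0.2001
S_new/S_old = (A_new/A_old)^z = 0.51^0.2001 = exp(0.2001 × -0.6733) = 0.874

87.4%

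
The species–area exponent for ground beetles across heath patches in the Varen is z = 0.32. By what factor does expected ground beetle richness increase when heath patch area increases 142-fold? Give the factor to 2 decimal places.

4.88

S₂/S₁ = (A₂/A₁)^z = 142^0.32
ln(S₂/S₁) = 0.32 × ln 142 = 0.32 × 4.9558 = 1.5859
S₂/S₁ = e^1.5859 ≈ 4.884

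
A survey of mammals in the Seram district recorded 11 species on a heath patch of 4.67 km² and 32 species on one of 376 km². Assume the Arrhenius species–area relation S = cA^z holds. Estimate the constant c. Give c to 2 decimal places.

7.56

z = ln(S₂/S₁) / ln(A₂/A₁) = ln(32/11) / ln(376/4.67) = 1.0678 / 4.3884 = 0.2433
c = S₁ / A₁^z = 11 / 4.67^0.2433 = 11 / 1.455 = 7.56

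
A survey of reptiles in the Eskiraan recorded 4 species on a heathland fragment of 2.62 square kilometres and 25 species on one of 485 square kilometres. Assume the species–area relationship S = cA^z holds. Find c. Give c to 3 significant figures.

z = ln(S₂/S₁) / ln(A₂/A₁) = ln(25/4) / ln(485/2.62) = 1.8326 / 5.2210 = 0.3510
c = S₁ / A₁^z = 4 / 2.62^0.3510 = 4 / 1.402 = 2.853

2.85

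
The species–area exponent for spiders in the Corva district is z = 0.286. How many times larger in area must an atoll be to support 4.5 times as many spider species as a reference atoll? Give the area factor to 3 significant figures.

(A₂/A₁)^0.286 = 4.5, so A₂/A₁ = 4.5^(1/0.286) = 4.5^3.497
ln(A₂/A₁) = ln 4.5 / 0.286 = 1.5041 / 0.286 = 5.2590
A₂/A₁ = e^5.2590 ≈ 192.3

192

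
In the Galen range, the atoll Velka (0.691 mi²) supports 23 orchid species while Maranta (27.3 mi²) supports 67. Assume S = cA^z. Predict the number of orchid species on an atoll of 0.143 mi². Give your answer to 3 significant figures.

z = ln(67/23) / ln(27.3/0.691) = 1.0692 / 3.6765 = 0.2908
c = 23 / 0.691^0.2908 = 23 / 0.8981 = 25.61
S₃ = 25.61 × 0.143^0.2908 = 25.61 × 0.568 ≈ 14.55

14.5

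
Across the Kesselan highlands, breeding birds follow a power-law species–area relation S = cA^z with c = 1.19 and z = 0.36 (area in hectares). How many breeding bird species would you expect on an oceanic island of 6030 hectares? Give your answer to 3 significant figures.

27.3

S = 1.19 × 6030^0.36
ln S = ln 1.19 + 0.36 × ln 6030 = 0.1740 + 0.36 × 8.7045 = 3.3076
S = e^3.3076 ≈ 27.32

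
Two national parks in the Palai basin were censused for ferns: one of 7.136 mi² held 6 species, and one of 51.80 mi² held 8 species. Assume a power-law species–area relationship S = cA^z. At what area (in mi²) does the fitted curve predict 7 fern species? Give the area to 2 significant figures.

21 mi²

z = ln(8/6) / ln(51.8/7.136) = 0.2877 / 1.9822 = 0.1451
c = 6 / 7.136^0.1451 = 6 / 1.33 = 4.511
A = (7/4.511)^(1/0.1451) ⇒ ln A = ln(1.552)/0.1451 = 3.0273
A = e^3.0273 ≈ 20.64 mi²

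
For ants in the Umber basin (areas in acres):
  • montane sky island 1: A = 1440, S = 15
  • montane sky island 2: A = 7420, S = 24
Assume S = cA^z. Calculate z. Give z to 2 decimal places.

0.29

Taking logs: ln S = ln c + z ln A, so z = (ln S₂ − ln S₁)/(ln A₂ − ln A₁).
z = ln(24/15) / ln(7420/1440) = ln(1.6) / ln(5.153) = 0.4700 / 1.6395 = 0.2867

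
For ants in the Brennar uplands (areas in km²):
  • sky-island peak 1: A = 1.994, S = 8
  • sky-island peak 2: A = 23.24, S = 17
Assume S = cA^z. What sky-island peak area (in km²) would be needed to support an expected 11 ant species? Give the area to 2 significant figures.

5.6 km²

z = ln(17/8) / ln(23.24/1.994) = 0.7538 / 2.4557 = 0.3069
c = 8 / 1.994^0.3069 = 8 / 1.236 = 6.473
A = (11/6.473)^(1/0.3069) ⇒ ln A = ln(1.699)/0.3069 = 1.7276
A = e^1.7276 ≈ 5.627 km²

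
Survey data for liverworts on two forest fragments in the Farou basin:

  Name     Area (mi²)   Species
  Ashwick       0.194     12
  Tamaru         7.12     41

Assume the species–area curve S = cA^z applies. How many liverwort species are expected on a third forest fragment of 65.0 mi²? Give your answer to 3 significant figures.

z = ln(41/12) / ln(7.12/0.194) = 1.2287 / 3.6028 = 0.3410
c = 12 / 0.194^0.3410 = 12 / 0.5716 = 20.99
S₃ = 20.99 × 65^0.3410 = 20.99 × 4.152 ≈ 87.16

87.2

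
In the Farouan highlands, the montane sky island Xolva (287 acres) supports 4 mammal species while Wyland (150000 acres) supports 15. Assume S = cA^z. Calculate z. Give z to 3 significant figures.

0.211

Taking logs: ln S = ln c + z ln A, so z = (ln S₂ − ln S₁)/(ln A₂ − ln A₁).
z = ln(15/4) / ln(150000/287) = ln(3.75) / ln(522.6) = 1.3218 / 6.2589 = 0.2112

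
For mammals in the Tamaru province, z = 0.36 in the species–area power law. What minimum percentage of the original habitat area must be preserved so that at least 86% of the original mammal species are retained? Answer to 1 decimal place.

Need (A_new/A_old)^0.36 = 0.86, so A_new/A_old = 0.86^(1/0.36) = 0.86^2.778
ln(A_new/A_old) = ln 0.86 / 0.36 = -0.1508 / 0.36 = -0.4190
A_new/A_old = e^-0.4190 ≈ 0.6577

65.8%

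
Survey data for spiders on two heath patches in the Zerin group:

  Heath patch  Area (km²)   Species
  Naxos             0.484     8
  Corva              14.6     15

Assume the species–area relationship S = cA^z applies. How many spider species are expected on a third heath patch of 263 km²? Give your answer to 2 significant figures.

26

z = ln(15/8) / ln(14.6/0.484) = 0.6286 / 3.4067 = 0.1845
c = 8 / 0.484^0.1845 = 8 / 0.8747 = 9.146
S₃ = 9.146 × 263^0.1845 = 9.146 × 2.796 ≈ 25.57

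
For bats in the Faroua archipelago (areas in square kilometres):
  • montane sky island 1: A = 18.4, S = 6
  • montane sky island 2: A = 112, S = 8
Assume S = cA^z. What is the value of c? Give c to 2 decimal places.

3.77

z = ln(S₂/S₁) / ln(A₂/A₁) = ln(8/6) / ln(112/18.4) = 0.2877 / 1.8061 = 0.1593
c = S₁ / A₁^z = 6 / 18.4^0.1593 = 6 / 1.59 = 3.773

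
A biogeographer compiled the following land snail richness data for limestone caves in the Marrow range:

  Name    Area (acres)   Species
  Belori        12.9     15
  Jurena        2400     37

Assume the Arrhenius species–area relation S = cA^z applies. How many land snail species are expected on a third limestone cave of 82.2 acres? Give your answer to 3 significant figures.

20.7

z = ln(37/15) / ln(2400/12.9) = 0.9029 / 5.2260 = 0.1728
c = 15 / 12.9^0.1728 = 15 / 1.556 = 9.643
S₃ = 9.643 × 82.2^0.1728 = 9.643 × 2.142 ≈ 20.66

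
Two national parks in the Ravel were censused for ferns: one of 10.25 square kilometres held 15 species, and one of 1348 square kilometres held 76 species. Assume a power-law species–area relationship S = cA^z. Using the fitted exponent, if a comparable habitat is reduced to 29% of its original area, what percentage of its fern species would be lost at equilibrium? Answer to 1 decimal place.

33.7%

z = ln(76/15) / ln(1348/10.25) = 1.6227 / 4.8791 = 0.3326
S_new/S_old = (A_new/A_old)^z = 0.29^0.3326 = exp(0.3326 × -1.2379) = 0.6625
Fraction lost = 1 − 0.6625 = 0.3375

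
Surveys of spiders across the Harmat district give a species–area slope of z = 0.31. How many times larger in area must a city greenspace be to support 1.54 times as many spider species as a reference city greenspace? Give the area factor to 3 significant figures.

4.03

(A₂/A₁)^0.31 = 1.54, so A₂/A₁ = 1.54^(1/0.31) = 1.54^3.226
ln(A₂/A₁) = ln 1.54 / 0.31 = 0.4318 / 0.31 = 1.3928
A₂/A₁ = e^1.3928 ≈ 4.026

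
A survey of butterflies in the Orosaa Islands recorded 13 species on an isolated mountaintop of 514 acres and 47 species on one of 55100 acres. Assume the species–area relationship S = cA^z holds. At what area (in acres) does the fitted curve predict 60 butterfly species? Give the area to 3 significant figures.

134000 acres

z = ln(47/13) / ln(55100/514) = 1.2852 / 4.6747 = 0.2749
c = 13 / 514^0.2749 = 13 / 5.563 = 2.337
A = (60/2.337)^(1/0.2749) ⇒ ln A = ln(25.68)/0.2749 = 11.8051
A = e^11.8051 ≈ 133937 acres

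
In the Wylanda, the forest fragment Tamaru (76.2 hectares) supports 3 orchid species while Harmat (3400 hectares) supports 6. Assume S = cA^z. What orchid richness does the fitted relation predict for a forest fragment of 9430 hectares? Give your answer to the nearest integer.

z = ln(6/3) / ln(3400/76.2) = 0.6931 / 3.7982 = 0.1825
c = 3 / 76.2^0.1825 = 3 / 2.205 = 1.36
S₃ = 1.36 × 9430^0.1825 = 1.36 × 5.313 ≈ 7.228

7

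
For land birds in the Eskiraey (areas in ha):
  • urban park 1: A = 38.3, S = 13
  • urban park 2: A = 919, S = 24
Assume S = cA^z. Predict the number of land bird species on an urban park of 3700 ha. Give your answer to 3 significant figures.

31.4

z = ln(24/13) / ln(919/38.3) = 0.6131 / 3.1778 = 0.1929
c = 13 / 38.3^0.1929 = 13 / 2.02 = 6.434
S₃ = 6.434 × 3700^0.1929 = 6.434 × 4.88 ≈ 31.4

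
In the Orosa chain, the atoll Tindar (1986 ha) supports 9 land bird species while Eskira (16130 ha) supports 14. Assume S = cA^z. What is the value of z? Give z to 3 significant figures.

Taking logs: ln S = ln c + z ln A, so z = (ln S₂ − ln S₁)/(ln A₂ − ln A₁).
z = ln(14/9) / ln(16130/1986) = ln(1.556) / ln(8.122) = 0.4418 / 2.0946 = 0.2109

0.211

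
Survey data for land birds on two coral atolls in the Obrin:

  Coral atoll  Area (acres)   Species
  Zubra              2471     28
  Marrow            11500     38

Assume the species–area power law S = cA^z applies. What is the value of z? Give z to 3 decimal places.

0.199

Taking logs: ln S = ln c + z ln A, so z = (ln S₂ − ln S₁)/(ln A₂ − ln A₁).
z = ln(38/28) / ln(11500/2471) = ln(1.357) / ln(4.654) = 0.3054 / 1.5377 = 0.1986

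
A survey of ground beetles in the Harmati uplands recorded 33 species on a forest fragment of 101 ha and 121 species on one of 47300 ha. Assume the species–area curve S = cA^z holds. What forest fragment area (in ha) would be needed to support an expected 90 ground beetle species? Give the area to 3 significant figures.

11700 ha

z = ln(121/33) / ln(47300/101) = 1.2993 / 6.1491 = 0.2113
c = 33 / 101^0.2113 = 33 / 2.652 = 12.45
A = (90/12.45)^(1/0.2113) ⇒ ln A = ln(7.232)/0.2113 = 9.3635
A = e^9.3635 ≈ 11655 ha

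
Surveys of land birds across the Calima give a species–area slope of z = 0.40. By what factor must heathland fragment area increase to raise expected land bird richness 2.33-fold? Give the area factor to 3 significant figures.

(A₂/A₁)^0.4 = 2.33, so A₂/A₁ = 2.33^(1/0.4) = 2.33^2.5
ln(A₂/A₁) = ln 2.33 / 0.4 = 0.8459 / 0.4 = 2.1147
A₂/A₁ = e^2.1147 ≈ 8.287

8.29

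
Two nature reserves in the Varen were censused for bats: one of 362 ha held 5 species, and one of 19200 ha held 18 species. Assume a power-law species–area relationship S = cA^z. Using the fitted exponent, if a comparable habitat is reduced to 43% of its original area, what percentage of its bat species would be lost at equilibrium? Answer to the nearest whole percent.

z = ln(18/5) / ln(19200/362) = 1.2809 / 3.9710 = 0.3226
S_new/S_old = (A_new/A_old)^z = 0.43^0.3226 = exp(0.3226 × -0.8440) = 0.7617
Fraction lost = 1 − 0.7617 = 0.2383

24%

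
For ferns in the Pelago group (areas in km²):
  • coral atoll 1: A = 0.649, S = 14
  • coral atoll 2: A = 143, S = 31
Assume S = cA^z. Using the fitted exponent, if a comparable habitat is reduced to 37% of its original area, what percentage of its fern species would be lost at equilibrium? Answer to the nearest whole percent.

14%

z = ln(31/14) / ln(143/0.649) = 0.7949 / 5.3952 = 0.1473
S_new/S_old = (A_new/A_old)^z = 0.37^0.1473 = exp(0.1473 × -0.9943) = 0.8637
Fraction lost = 1 − 0.8637 = 0.1363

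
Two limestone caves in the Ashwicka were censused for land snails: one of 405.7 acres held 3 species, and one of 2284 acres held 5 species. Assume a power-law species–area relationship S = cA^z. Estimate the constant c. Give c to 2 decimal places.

z = ln(S₂/S₁) / ln(A₂/A₁) = ln(5/3) / ln(2284/405.7) = 0.5108 / 1.7281 = 0.2956
c = S₁ / A₁^z = 3 / 405.7^0.2956 = 3 / 5.902 = 0.5083

0.51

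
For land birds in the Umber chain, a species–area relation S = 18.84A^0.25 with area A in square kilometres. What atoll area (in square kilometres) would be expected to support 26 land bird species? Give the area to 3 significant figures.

3.63 square kilometres

26 = 18.84 × A^0.25  ⇒  A^0.25 = 26/18.84 = 1.38
ln A = ln(1.38) / 0.25 = 0.3221 / 0.25 = 1.2885
A = e^1.2885 ≈ 3.627 square kilometres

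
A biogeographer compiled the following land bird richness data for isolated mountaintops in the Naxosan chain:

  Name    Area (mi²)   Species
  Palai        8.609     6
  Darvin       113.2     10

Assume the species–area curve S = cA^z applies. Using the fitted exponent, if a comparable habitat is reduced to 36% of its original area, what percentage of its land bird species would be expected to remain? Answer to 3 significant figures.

81.7%

z = ln(10/6) / ln(113.2/8.609) = 0.5108 / 2.5763 = 0.1983
S_new/S_old = (A_new/A_old)^z = 0.36^0.1983 = exp(0.1983 × -1.0217) = 0.8166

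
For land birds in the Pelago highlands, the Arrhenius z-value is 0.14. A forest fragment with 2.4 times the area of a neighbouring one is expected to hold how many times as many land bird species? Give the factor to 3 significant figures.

1.13

S₂/S₁ = (A₂/A₁)^z = 2.4^0.14
ln(S₂/S₁) = 0.14 × ln 2.4 = 0.14 × 0.8755 = 0.1226
S₂/S₁ = e^0.1226 ≈ 1.13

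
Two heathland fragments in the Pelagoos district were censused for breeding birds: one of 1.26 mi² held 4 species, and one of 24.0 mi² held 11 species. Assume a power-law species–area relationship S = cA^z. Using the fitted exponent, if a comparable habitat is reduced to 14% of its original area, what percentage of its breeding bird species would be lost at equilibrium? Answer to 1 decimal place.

z = ln(11/4) / ln(24/1.26) = 1.0116 / 2.9469 = 0.3433
S_new/S_old = (A_new/A_old)^z = 0.14^0.3433 = exp(0.3433 × -1.9661) = 0.5092
Fraction lost = 1 − 0.5092 = 0.4908

49.1%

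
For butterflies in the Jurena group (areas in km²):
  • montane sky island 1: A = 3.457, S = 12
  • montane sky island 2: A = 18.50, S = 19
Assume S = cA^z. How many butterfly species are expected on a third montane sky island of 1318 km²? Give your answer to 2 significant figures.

z = ln(19/12) / ln(18.5/3.457) = 0.4595 / 1.6774 = 0.2740
c = 12 / 3.457^0.2740 = 12 / 1.405 = 8.543
S₃ = 8.543 × 1318^0.2740 = 8.543 × 7.157 ≈ 61.14

61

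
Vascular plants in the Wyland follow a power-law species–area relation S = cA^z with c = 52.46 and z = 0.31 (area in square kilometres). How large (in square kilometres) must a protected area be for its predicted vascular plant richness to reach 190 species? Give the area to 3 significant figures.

63.5 square kilometres

190 = 52.46 × A^0.31  ⇒  A^0.31 = 190/52.46 = 3.622
ln A = ln(3.622) / 0.31 = 1.2870 / 0.31 = 4.1515
A = e^4.1515 ≈ 63.53 square kilometres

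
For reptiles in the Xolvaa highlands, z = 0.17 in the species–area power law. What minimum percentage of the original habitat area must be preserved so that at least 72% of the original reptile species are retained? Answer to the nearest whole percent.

14%

Need (A_new/A_old)^0.17 = 0.72, so A_new/A_old = 0.72^(1/0.17) = 0.72^5.882
ln(A_new/A_old) = ln 0.72 / 0.17 = -0.3285 / 0.17 = -1.9324
A_new/A_old = e^-1.9324 ≈ 0.1448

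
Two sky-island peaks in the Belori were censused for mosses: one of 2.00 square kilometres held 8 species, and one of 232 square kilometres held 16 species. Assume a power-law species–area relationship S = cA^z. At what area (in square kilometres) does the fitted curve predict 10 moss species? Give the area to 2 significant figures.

9.2 square kilometres

z = ln(16/8) / ln(232/2) = 0.6931 / 4.7536 = 0.1458
c = 8 / 2^0.1458 = 8 / 1.106 = 7.231
A = (10/7.231)^(1/0.1458) ⇒ ln A = ln(1.383)/0.1458 = 2.2235
A = e^2.2235 ≈ 9.239 square kilometres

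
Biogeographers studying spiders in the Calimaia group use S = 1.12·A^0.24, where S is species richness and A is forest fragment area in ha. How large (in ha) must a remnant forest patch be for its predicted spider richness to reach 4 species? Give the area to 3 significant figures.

201 ha

4 = 1.12 × A^0.24  ⇒  A^0.24 = 4/1.12 = 3.571
ln A = ln(3.571) / 0.24 = 1.2730 / 0.24 = 5.3040
A = e^5.3040 ≈ 201.1 ha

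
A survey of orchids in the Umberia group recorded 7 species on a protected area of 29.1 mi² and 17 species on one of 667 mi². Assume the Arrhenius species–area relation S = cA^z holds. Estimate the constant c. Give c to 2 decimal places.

z = ln(S₂/S₁) / ln(A₂/A₁) = ln(17/7) / ln(667/29.1) = 0.8873 / 3.1321 = 0.2833
c = S₁ / A₁^z = 7 / 29.1^0.2833 = 7 / 2.598 = 2.694

2.69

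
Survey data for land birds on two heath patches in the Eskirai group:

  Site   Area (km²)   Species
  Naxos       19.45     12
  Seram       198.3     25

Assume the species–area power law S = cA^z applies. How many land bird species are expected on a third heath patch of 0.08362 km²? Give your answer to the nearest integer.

2

z = ln(25/12) / ln(198.3/19.45) = 0.7340 / 2.3219 = 0.3161
c = 12 / 19.45^0.3161 = 12 / 2.555 = 4.696
S₃ = 4.696 × 0.08362^0.3161 = 4.696 × 0.4564 ≈ 2.143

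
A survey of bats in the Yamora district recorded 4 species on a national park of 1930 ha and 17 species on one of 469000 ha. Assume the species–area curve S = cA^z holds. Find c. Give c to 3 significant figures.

z = ln(S₂/S₁) / ln(A₂/A₁) = ln(17/4) / ln(469000/1930) = 1.4469 / 5.4931 = 0.2634
c = S₁ / A₁^z = 4 / 1930^0.2634 = 4 / 7.336 = 0.5453

0.545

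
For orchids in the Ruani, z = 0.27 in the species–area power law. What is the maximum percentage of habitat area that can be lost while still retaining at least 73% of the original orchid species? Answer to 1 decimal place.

Need (A_new/A_old)^0.27 = 0.73, so A_new/A_old = 0.73^(1/0.27) = 0.73^3.704
ln(A_new/A_old) = ln 0.73 / 0.27 = -0.3147 / 0.27 = -1.1656
A_new/A_old = e^-1.1656 ≈ 0.3117
Fraction that can be lost = 1 − 0.3117 = 0.6883

68.8%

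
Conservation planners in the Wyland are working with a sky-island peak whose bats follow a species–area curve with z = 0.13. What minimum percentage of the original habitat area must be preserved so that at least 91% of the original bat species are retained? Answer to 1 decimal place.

Need (A_new/A_old)^0.13 = 0.91, so A_new/A_old = 0.91^(1/0.13) = 0.91^7.692
ln(A_new/A_old) = ln 0.91 / 0.13 = -0.0943 / 0.13 = -0.7255
A_new/A_old = e^-0.7255 ≈ 0.4841

48.4%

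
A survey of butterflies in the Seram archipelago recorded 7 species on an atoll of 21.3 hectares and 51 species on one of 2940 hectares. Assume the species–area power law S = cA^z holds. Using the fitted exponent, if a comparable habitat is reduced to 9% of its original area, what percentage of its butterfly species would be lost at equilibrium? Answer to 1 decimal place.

62.1%

z = ln(51/7) / ln(2940/21.3) = 1.9859 / 4.9275 = 0.4030
S_new/S_old = (A_new/A_old)^z = 0.09^0.4030 = exp(0.4030 × -2.4079) = 0.3789
Fraction lost = 1 − 0.3789 = 0.6211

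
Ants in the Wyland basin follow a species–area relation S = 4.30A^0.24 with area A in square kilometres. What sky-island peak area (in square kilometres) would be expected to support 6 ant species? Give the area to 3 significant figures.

6 = 4.3 × A^0.24  ⇒  A^0.24 = 6/4.3 = 1.395
ln A = ln(1.395) / 0.24 = 0.3331 / 0.24 = 1.3881
A = e^1.3881 ≈ 4.007 square kilometres

4.01 square kilometres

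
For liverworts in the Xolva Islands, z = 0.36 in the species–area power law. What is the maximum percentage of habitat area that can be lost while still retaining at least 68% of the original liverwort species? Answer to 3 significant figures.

Need (A_new/A_old)^0.36 = 0.68, so A_new/A_old = 0.68^(1/0.36) = 0.68^2.778
ln(A_new/A_old) = ln 0.68 / 0.36 = -0.3857 / 0.36 = -1.0713
A_new/A_old = e^-1.0713 ≈ 0.3426
Fraction that can be lost = 1 − 0.3426 = 0.6574

65.7%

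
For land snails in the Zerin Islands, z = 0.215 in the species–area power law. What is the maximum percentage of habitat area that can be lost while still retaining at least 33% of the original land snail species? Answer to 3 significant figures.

99.4%

Need (A_new/A_old)^0.215 = 0.33, so A_new/A_old = 0.33^(1/0.215) = 0.33^4.651
ln(A_new/A_old) = ln 0.33 / 0.215 = -1.1087 / 0.215 = -5.1566
A_new/A_old = e^-5.1566 ≈ 0.005761
Fraction that can be lost = 1 − 0.005761 = 0.9942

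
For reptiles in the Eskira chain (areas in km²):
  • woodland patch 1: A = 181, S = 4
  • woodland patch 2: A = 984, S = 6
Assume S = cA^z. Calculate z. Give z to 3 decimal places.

Taking logs: ln S = ln c + z ln A, so z = (ln S₂ − ln S₁)/(ln A₂ − ln A₁).
z = ln(6/4) / ln(984/181) = ln(1.5) / ln(5.436) = 0.4055 / 1.6931 = 0.2395

0.239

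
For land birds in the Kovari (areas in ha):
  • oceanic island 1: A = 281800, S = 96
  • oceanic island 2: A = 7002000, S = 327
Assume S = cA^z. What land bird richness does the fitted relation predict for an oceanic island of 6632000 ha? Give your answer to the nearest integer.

320

z = ln(327/96) / ln(7002000/281800) = 1.2256 / 3.2128 = 0.3815
c = 96 / 281800^0.3815 = 96 / 120 = 0.8002
S₃ = 0.8002 × 6632000^0.3815 = 0.8002 × 400.3 ≈ 320.3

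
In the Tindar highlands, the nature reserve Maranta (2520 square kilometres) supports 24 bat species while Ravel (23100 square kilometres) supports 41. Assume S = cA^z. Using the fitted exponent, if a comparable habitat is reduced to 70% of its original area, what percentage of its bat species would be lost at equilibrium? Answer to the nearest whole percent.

8%

z = ln(41/24) / ln(23100/2520) = 0.5355 / 2.2156 = 0.2417
S_new/S_old = (A_new/A_old)^z = 0.7^0.2417 = exp(0.2417 × -0.3567) = 0.9174
Fraction lost = 1 − 0.9174 = 0.0826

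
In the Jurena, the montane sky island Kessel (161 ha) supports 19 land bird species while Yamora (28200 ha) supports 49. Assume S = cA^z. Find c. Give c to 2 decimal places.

7.48

z = ln(S₂/S₁) / ln(A₂/A₁) = ln(49/19) / ln(28200/161) = 0.9474 / 5.1657 = 0.1834
c = S₁ / A₁^z = 19 / 161^0.1834 = 19 / 2.539 = 7.482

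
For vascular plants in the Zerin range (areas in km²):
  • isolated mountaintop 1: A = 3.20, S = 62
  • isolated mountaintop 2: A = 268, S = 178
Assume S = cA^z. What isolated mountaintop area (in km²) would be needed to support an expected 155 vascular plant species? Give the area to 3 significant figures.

z = ln(178/62) / ln(268/3.2) = 1.0546 / 4.4278 = 0.2382
c = 62 / 3.2^0.2382 = 62 / 1.319 = 47
A = (155/47)^(1/0.2382) ⇒ ln A = ln(3.298)/0.2382 = 5.0101
A = e^5.0101 ≈ 149.9 km²

150 km²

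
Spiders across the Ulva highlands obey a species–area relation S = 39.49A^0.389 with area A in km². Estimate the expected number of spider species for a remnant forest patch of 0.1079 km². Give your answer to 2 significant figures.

S = 39.49 × 0.1079^0.389
ln S = ln 39.49 + 0.389 × ln 0.1079 = 3.6760 + 0.389 × -2.2266 = 2.8099
S = e^2.8099 ≈ 16.61

17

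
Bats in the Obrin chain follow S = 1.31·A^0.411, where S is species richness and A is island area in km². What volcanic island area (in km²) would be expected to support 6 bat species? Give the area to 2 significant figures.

41 km²

6 = 1.31 × A^0.411  ⇒  A^0.411 = 6/1.31 = 4.58
ln A = ln(4.58) / 0.411 = 1.5217 / 0.411 = 3.7025
A = e^3.7025 ≈ 40.55 km²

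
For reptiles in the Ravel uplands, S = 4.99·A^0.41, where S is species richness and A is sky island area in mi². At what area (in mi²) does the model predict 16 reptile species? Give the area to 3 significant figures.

17.1 mi²

16 = 4.99 × A^0.41  ⇒  A^0.41 = 16/4.99 = 3.206
ln A = ln(3.206) / 0.41 = 1.1652 / 0.41 = 2.8418
A = e^2.8418 ≈ 17.15 mi²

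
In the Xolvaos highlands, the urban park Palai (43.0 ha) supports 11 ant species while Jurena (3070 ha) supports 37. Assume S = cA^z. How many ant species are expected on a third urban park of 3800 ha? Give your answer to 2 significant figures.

39

z = ln(37/11) / ln(3070/43) = 1.2130 / 4.2682 = 0.2842
c = 11 / 43^0.2842 = 11 / 2.912 = 3.777
S₃ = 3.777 × 3800^0.2842 = 3.777 × 10.41 ≈ 39.31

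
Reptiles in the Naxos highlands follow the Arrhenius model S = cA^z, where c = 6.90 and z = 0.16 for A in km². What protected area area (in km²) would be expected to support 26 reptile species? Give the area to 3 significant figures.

26 = 6.9 × A^0.16  ⇒  A^0.16 = 26/6.9 = 3.768
ln A = ln(3.768) / 0.16 = 1.3266 / 0.16 = 8.2911
A = e^8.2911 ≈ 3988 km²

3990 km²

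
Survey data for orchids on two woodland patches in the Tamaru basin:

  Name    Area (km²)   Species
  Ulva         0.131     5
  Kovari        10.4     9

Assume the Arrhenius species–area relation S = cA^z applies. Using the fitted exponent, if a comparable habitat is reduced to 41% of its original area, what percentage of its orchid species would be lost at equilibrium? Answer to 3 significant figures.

z = ln(9/5) / ln(10.4/0.131) = 0.5878 / 4.3744 = 0.1344
S_new/S_old = (A_new/A_old)^z = 0.41^0.1344 = exp(0.1344 × -0.8916) = 0.8871
Fraction lost = 1 − 0.8871 = 0.1129

11.3%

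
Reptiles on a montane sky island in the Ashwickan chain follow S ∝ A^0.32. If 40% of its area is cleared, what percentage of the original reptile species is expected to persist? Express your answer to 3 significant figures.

S_new/S_old = (A_new/A_old)^z = 0.6^0.32
= exp(0.32 × ln 0.6) = exp(0.32 × -0.5108) = exp(-0.1635) ≈ 0.8492

84.9%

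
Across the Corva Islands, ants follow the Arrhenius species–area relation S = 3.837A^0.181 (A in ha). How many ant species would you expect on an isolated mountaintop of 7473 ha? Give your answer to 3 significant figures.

19.3

S = 3.837 × 7473^0.181
ln S = ln 3.837 + 0.181 × ln 7473 = 1.3447 + 0.181 × 8.9191 = 2.9590
S = e^2.9590 ≈ 19.28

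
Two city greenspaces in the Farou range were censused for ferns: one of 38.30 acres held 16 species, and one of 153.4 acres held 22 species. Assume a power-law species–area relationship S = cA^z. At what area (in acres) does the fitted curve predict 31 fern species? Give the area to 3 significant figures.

z = ln(22/16) / ln(153.4/38.3) = 0.3185 / 1.3876 = 0.2295
c = 16 / 38.3^0.2295 = 16 / 2.309 = 6.931
A = (31/6.931)^(1/0.2295) ⇒ ln A = ln(4.473)/0.2295 = 6.5274
A = e^6.5274 ≈ 683.6 acres

684 acres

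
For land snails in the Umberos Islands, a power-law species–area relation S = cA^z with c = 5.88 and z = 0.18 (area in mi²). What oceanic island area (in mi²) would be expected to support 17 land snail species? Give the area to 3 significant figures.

17 = 5.88 × A^0.18  ⇒  A^0.18 = 17/5.88 = 2.891
ln A = ln(2.891) / 0.18 = 1.0617 / 0.18 = 5.8981
A = e^5.8981 ≈ 364.3 mi²

364 mi²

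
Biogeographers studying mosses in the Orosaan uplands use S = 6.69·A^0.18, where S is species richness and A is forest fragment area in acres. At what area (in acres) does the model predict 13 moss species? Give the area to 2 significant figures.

13 = 6.69 × A^0.18  ⇒  A^0.18 = 13/6.69 = 1.943
ln A = ln(1.943) / 0.18 = 0.6643 / 0.18 = 3.6908
A = e^3.6908 ≈ 40.07 acres

40 acres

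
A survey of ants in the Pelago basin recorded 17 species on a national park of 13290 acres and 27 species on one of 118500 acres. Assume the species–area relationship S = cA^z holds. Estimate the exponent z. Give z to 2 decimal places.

Taking logs: ln S = ln c + z ln A, so z = (ln S₂ − ln S₁)/(ln A₂ − ln A₁).
z = ln(27/17) / ln(118500/13290) = ln(1.588) / ln(8.916) = 0.4626 / 2.1879 = 0.2114

0.21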